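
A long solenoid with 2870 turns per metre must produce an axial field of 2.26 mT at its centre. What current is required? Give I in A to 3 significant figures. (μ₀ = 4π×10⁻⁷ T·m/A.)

I ≈ 0.627 A

Inside a long solenoid B = μ₀nI with n = 2870 m⁻¹, so I = B/(μ₀n).
I = 2.26×10⁻³ / (4π×10⁻⁷ × 2870) = 0.627 A.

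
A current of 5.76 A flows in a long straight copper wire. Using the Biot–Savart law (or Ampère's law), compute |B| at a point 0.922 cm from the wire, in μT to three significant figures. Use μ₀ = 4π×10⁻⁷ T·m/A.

For an infinitely long straight wire, B = μ₀I/(2πd).
B = (4π×10⁻⁷ × 5.76) / (2π × 0.00922) = 1.25×10⁻⁴ T.

B ≈ 125 μT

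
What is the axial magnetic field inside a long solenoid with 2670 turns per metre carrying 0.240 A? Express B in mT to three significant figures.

Inside a long solenoid, B = μ₀nI with n = 2670 turns/m.
B = 4π×10⁻⁷ × 2670 × 0.240 = 8.05×10⁻⁴ T.

B ≈ 0.805 mT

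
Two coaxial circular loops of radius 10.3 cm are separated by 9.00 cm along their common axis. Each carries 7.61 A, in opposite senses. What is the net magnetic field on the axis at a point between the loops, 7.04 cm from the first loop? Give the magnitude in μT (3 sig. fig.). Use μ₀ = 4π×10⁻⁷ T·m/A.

Each loop contributes B = μ₀IR²/[2(R²+z²)^(3/2)] on the axis, with z measured from that loop.
Loop 1 (z = 0.0704 m): B₁ = 2.61×10⁻⁵ T. Loop 2 (z = 0.0196 m): B₂ = 4.40×10⁻⁵ T.
The fields oppose: B = |B₁ − B₂| = 1.79×10⁻⁵ T.

B ≈ 17.9 μT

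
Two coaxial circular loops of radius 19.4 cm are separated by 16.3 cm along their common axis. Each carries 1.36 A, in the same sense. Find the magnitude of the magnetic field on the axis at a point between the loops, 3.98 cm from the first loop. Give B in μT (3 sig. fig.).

Each loop contributes B = μ₀IR²/[2(R²+z²)^(3/2)] on the axis, with z measured from that loop.
Loop 1 (z = 0.0398 m): B₁ = 4.14×10⁻⁶ T. Loop 2 (z = 0.1232 m): B₂ = 2.65×10⁻⁶ T.
The fields add: B = B₁ + B₂ = 6.79×10⁻⁶ T.

B ≈ 6.79 μT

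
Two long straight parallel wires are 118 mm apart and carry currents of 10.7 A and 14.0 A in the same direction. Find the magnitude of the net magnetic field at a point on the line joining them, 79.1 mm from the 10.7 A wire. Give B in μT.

B ≈ 44.9 μT

Each long wire gives B = μ₀I/(2πd). Distances are d₁ = 0.0791 m and d₂ = 0.0389 m.
B₁ = 2.71×10⁻⁵ T, B₂ = 7.20×10⁻⁵ T.
Between parallel currents the two contributions point in opposite directions, so they subtract. B = |B₁ − B₂| = |2.71×10⁻⁵ − 7.20×10⁻⁵| = 4.49×10⁻⁵ T.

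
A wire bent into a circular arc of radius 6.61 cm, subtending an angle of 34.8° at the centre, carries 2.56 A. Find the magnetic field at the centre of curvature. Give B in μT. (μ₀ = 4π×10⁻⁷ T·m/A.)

The Biot–Savart field of a circular arc at its centre is B = μ₀Iφ/(4πR), with φ = 0.6074 rad.
B = (4π×10⁻⁷ × 2.56 × 0.6074) / (4π × 0.0661) = 2.35×10⁻⁶ T.

B ≈ 2.35 μT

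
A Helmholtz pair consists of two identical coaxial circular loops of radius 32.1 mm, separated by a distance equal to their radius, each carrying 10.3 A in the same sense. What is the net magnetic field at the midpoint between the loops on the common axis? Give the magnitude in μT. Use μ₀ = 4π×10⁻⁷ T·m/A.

Each loop contributes B = μ₀IR²/[2(R²+z²)^(3/2)] on the axis, with z measured from that loop.
Loop 1 (z = 0.01605 m): B₁ = 1.44×10⁻⁴ T. Loop 2 (z = 0.01605 m): B₂ = 1.44×10⁻⁴ T.
The fields add: B = B₁ + B₂ = 2.89×10⁻⁴ T.

B ≈ 289 μT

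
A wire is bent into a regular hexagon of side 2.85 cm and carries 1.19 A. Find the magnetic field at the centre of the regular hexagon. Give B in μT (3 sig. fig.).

Each side is a finite straight segment at perpendicular distance d = a/(2 tan(π/6)) = 0.02468 m from the centre, with end-angles ±π/6.
One side contributes B₁ = (μ₀I/4πd)·2 sin(π/6) = 4.82×10⁻⁶ T.
All 6 sides add in the same direction: B = 6 × 4.82×10⁻⁶ = 2.89×10⁻⁵ T.

B ≈ 28.9 μT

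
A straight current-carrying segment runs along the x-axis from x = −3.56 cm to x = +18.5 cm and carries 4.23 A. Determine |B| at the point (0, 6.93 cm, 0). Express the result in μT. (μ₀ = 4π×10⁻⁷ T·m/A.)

B ≈ 8.51 μT

For a finite straight segment, B = (μ₀I/4πd)(sinθ₁ + sinθ₂), where θ₁, θ₂ are the angles from the perpendicular to each end.
The perpendicular distance is d = 0.0693 m; the end-offsets along the wire are a = 0.0356 m and b = 0.185 m.
sinθ₁ = 0.0356/√(0.0356²+0.0693²) = 0.4569; sinθ₂ = 0.185/√(0.185²+0.0693²) = 0.9365.
B = (4π×10⁻⁷ × 4.23) / (4π × 0.0693) × (0.4569 + 0.9365) = 8.51×10⁻⁶ T.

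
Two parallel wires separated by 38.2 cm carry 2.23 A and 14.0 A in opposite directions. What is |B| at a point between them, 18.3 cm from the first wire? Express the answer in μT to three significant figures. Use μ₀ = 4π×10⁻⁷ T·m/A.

B ≈ 16.5 μT

Each long wire gives B = μ₀I/(2πd). Distances are d₁ = 0.183 m and d₂ = 0.199 m.
B₁ = 2.44×10⁻⁶ T, B₂ = 1.41×10⁻⁵ T.
Between antiparallel currents both contributions point the same way, so they add. B = B₁ + B₂ = 2.44×10⁻⁶ + 1.41×10⁻⁵ = 1.65×10⁻⁵ T.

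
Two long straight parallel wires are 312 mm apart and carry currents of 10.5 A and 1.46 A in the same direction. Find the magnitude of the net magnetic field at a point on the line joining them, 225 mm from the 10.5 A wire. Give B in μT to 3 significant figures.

B ≈ 5.98 μT

Each long wire gives B = μ₀I/(2πd). Distances are d₁ = 0.225 m and d₂ = 0.087 m.
B₁ = 9.33×10⁻⁶ T, B₂ = 3.36×10⁻⁶ T.
Between parallel currents the two contributions point in opposite directions, so they subtract. B = |B₁ − B₂| = |9.33×10⁻⁶ − 3.36×10⁻⁶| = 5.98×10⁻⁶ T.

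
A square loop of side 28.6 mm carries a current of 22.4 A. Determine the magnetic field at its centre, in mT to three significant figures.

B ≈ 0.886 mT

Each side is a finite straight segment at perpendicular distance d = a/(2 tan(π/4)) = 0.0143 m from the centre, with end-angles ±π/4.
One side contributes B₁ = (μ₀I/4πd)·2 sin(π/4) = 2.22×10⁻⁴ T.
All 4 sides add in the same direction: B = 4 × 2.22×10⁻⁴ = 8.86×10⁻⁴ T.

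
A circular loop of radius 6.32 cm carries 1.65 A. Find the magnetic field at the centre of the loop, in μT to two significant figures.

B ≈ 16 μT

At the centre of a circular loop the Biot–Savart law gives B = μ₀I/(2R).
B = (4π×10⁻⁷ × 1.65) / (2 × 0.0632) = 1.64×10⁻⁵ T.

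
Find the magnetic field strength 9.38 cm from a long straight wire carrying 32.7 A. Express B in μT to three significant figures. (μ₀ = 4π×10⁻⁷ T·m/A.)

For an infinitely long straight wire, B = μ₀I/(2πd).
B = (4π×10⁻⁷ × 32.7) / (2π × 0.0938) = 6.97×10⁻⁵ T.

B ≈ 69.7 μT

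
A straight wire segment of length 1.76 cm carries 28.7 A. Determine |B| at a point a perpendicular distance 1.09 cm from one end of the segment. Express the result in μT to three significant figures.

B ≈ 224 μT

For a finite straight segment, B = (μ₀I/4πd)(sinθ₁ + sinθ₂), where θ₁, θ₂ are the angles from the perpendicular to each end.
The perpendicular foot is at one end, so the two end-offsets along the wire are 0 and L = 0.0176 m.
sinθ₁ = 0/√(0²+0.0109²) = 0.0000; sinθ₂ = 0.0176/√(0.0176²+0.0109²) = 0.8502.
B = (4π×10⁻⁷ × 28.7) / (4π × 0.0109) × (0.0000 + 0.8502) = 2.24×10⁻⁴ T.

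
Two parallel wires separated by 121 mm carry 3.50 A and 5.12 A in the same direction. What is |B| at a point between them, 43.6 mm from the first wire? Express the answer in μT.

Each long wire gives B = μ₀I/(2πd). Distances are d₁ = 0.0436 m and d₂ = 0.0774 m.
B₁ = 1.61×10⁻⁵ T, B₂ = 1.32×10⁻⁵ T.
Between parallel currents the two contributions point in opposite directions, so they subtract. B = |B₁ − B₂| = |1.61×10⁻⁵ − 1.32×10⁻⁵| = 2.83×10⁻⁶ T.

B ≈ 2.83 μT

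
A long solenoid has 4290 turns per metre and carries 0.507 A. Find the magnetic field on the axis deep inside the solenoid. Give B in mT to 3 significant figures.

B ≈ 2.73 mT

Inside a long solenoid, B = μ₀nI with n = 4290 turns/m.
B = 4π×10⁻⁷ × 4290 × 0.507 = 2.73×10⁻³ T.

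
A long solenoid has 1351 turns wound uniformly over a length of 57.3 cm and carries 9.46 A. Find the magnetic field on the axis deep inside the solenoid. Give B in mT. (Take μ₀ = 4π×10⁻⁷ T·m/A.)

B ≈ 28.0 mT

Inside a long solenoid, B = μ₀nI with n = 2358 turns/m.
B = 4π×10⁻⁷ × 2358 × 9.46 = 2.80×10⁻² T.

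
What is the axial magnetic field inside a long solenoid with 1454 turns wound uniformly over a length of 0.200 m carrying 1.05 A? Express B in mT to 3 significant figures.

B ≈ 9.59 mT

Inside a long solenoid, B = μ₀nI with n = 7270 turns/m.
B = 4π×10⁻⁷ × 7270 × 1.05 = 9.59×10⁻³ T.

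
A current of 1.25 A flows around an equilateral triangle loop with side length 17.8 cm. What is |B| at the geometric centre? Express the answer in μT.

B ≈ 12.6 μT

Each side is a finite straight segment at perpendicular distance d = a/(2 tan(π/3)) = 0.05138 m from the centre, with end-angles ±π/3.
One side contributes B₁ = (μ₀I/4πd)·2 sin(π/3) = 4.21×10⁻⁶ T.
All 3 sides add in the same direction: B = 3 × 4.21×10⁻⁶ = 1.26×10⁻⁵ T.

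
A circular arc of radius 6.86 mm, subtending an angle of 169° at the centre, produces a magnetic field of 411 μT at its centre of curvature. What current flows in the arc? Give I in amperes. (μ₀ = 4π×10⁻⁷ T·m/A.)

For a circular arc, B = μ₀Iφ/(4πR) with φ in radians; here φ = 2.95 rad.
So I = 4πRB/(μ₀φ) = 4π × 0.00686 × 4.11×10⁻⁴ / (4π×10⁻⁷ × 2.95) = 9.56 A.

I ≈ 9.56 A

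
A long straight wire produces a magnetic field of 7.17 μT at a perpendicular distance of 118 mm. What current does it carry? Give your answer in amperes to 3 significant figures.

For a long straight wire B = μ₀I/(2πd), so I = 2πdB/μ₀.
I = 2π × 0.118 × 7.17×10⁻⁶ / (4π×10⁻⁷) = 4.23 A.

I ≈ 4.23 A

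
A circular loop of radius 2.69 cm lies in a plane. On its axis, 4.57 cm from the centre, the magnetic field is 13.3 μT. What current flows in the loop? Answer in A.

I ≈ 4.36 A

On the axis of a loop, B = μ₀IR²/[2(R²+z²)^(3/2)], so I = 2B(R²+z²)^(3/2)/(μ₀R²).
R² + z² = 0.0007236 + 0.002088 = 0.002812 m²; raised to 3/2 gives 1.49×10⁻⁴ m³.
I = 2 × 1.33×10⁻⁵ × 1.49×10⁻⁴ / (1.26×10⁻⁶ × 0.0007236) = 4.36 A.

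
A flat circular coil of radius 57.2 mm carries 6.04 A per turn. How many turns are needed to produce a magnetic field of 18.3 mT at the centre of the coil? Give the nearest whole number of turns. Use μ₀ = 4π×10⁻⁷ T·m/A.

For an N-turn coil, B = Nμ₀I/(2R). A single turn gives B₁ = 6.63×10⁻⁵ T with R = 0.0572 m.
N = B/B₁ = 1.83×10⁻² / 6.63×10⁻⁵ = 275.82.

N = 276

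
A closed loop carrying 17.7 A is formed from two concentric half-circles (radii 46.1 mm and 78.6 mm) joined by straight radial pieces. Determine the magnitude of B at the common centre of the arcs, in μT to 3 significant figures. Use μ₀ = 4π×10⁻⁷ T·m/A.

The radial connectors point toward the centre, so dl × r̂ = 0 and they contribute nothing.
Each semicircle gives μ₀I/(4R): inner arc 1.21×10⁻⁴ T, outer arc 7.07×10⁻⁵ T.
The two arcs carry current in opposite angular senses, so their fields oppose: B = |1.21×10⁻⁴ − 7.07×10⁻⁵| = 4.99×10⁻⁵ T.

B ≈ 49.9 μT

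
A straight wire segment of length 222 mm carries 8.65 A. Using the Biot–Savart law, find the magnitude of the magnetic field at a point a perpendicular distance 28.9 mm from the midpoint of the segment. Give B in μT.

B ≈ 57.9 μT

For a finite straight segment, B = (μ₀I/4πd)(sinθ₁ + sinθ₂), where θ₁, θ₂ are the angles from the perpendicular to each end.
The perpendicular from the point meets the wire at its midpoint, so each end is L/2 = 0.111 m away along the wire.
sinθ₁ = 0.111/√(0.111²+0.0289²) = 0.9677; sinθ₂ = 0.111/√(0.111²+0.0289²) = 0.9677.
B = (4π×10⁻⁷ × 8.65) / (4π × 0.0289) × (0.9677 + 0.9677) = 5.79×10⁻⁵ T.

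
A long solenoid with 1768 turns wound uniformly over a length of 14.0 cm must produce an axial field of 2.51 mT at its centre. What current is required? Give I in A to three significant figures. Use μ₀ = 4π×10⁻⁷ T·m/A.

I ≈ 0.158 A

Inside a long solenoid B = μ₀nI with n = 1.263×10⁴ m⁻¹, so I = B/(μ₀n).
I = 2.51×10⁻³ / (4π×10⁻⁷ × 1.263×10⁴) = 0.158 A.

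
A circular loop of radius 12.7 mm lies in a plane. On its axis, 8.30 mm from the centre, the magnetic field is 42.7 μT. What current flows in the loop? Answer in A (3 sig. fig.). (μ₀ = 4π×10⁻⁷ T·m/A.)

On the axis of a loop, B = μ₀IR²/[2(R²+z²)^(3/2)], so I = 2B(R²+z²)^(3/2)/(μ₀R²).
R² + z² = 0.0001613 + 6.889×10⁻⁵ = 0.0002302 m²; raised to 3/2 gives 3.49×10⁻⁶ m³.
I = 2 × 4.27×10⁻⁵ × 3.49×10⁻⁶ / (1.26×10⁻⁶ × 0.0001613) = 1.47 A.

I ≈ 1.47 A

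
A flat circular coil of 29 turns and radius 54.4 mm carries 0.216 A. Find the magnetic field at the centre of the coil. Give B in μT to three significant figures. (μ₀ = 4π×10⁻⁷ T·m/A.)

B ≈ 72.3 μT

For an N-turn flat coil, B = Nμ₀I/(2R) with R = 0.0544 m.
B = 29 × 2.49×10⁻⁶ T = 7.23×10⁻⁵ T.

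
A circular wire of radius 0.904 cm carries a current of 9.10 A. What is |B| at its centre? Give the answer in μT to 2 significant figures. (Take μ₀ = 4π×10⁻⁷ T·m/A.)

B ≈ 630 μT

At the centre of a circular loop the Biot–Savart law gives B = μ₀I/(2R).
B = (4π×10⁻⁷ × 9.10) / (2 × 0.00904) = 6.32×10⁻⁴ T.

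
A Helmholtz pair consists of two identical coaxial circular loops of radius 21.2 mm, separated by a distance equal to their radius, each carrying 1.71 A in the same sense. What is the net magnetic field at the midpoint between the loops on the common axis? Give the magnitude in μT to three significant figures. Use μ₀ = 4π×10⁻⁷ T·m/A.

Each loop contributes B = μ₀IR²/[2(R²+z²)^(3/2)] on the axis, with z measured from that loop.
Loop 1 (z = 0.0106 m): B₁ = 3.63×10⁻⁵ T. Loop 2 (z = 0.0106 m): B₂ = 3.63×10⁻⁵ T.
The fields add: B = B₁ + B₂ = 7.25×10⁻⁵ T.

B ≈ 72.5 μT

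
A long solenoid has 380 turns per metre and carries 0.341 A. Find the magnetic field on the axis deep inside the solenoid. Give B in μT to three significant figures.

Inside a long solenoid, B = μ₀nI with n = 380 turns/m.
B = 4π×10⁻⁷ × 380 × 0.341 = 1.63×10⁻⁴ T.

B ≈ 163 μT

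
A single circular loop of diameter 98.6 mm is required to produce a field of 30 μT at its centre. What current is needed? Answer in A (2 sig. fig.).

I ≈ 2.4 A

At the centre of a circular loop B = μ₀I/(2R), so I = 2RB/μ₀.
With R = 0.0493 m, I = 2 × 0.0493 × 3.00×10⁻⁵ / (4π×10⁻⁷) = 2.35 A.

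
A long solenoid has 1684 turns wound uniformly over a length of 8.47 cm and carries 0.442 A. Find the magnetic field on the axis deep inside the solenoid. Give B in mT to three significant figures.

B ≈ 11.0 mT

Inside a long solenoid, B = μ₀nI with n = 1.988×10⁴ turns/m.
B = 4π×10⁻⁷ × 1.988×10⁴ × 0.442 = 1.10×10⁻² T.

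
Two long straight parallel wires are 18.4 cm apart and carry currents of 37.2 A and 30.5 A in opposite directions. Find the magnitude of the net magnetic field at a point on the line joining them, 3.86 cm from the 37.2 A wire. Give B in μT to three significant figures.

B ≈ 235 μT

Each long wire gives B = μ₀I/(2πd). Distances are d₁ = 0.0386 m and d₂ = 0.1454 m.
B₁ = 1.93×10⁻⁴ T, B₂ = 4.20×10⁻⁵ T.
Between antiparallel currents both contributions point the same way, so they add. B = B₁ + B₂ = 1.93×10⁻⁴ + 4.20×10⁻⁵ = 2.35×10⁻⁴ T.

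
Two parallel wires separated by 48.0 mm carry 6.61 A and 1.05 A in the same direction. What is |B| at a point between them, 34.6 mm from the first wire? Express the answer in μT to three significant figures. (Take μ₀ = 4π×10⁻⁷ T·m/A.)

Each long wire gives B = μ₀I/(2πd). Distances are d₁ = 0.0346 m and d₂ = 0.0134 m.
B₁ = 3.82×10⁻⁵ T, B₂ = 1.57×10⁻⁵ T.
Between parallel currents the two contributions point in opposite directions, so they subtract. B = |B₁ − B₂| = |3.82×10⁻⁵ − 1.57×10⁻⁵| = 2.25×10⁻⁵ T.

B ≈ 22.5 μT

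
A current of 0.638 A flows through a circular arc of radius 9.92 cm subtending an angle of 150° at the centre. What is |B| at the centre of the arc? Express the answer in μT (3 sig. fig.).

B ≈ 1.68 μT

The Biot–Savart field of a circular arc at its centre is B = μ₀Iφ/(4πR), with φ = 2.618 rad.
B = (4π×10⁻⁷ × 0.638 × 2.618) / (4π × 0.0992) = 1.68×10⁻⁶ T.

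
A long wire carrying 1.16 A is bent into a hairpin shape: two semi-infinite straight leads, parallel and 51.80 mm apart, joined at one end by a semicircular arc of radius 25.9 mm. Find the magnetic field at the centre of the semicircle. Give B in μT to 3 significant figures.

B ≈ 23.0 μT

The semicircular arc contributes B_arc = μ₀I·π/(4πR) = μ₀I/(4R) = 1.41×10⁻⁵ T.
Each semi-infinite lead is at perpendicular distance R = 0.0259 m from the centre, with the perpendicular foot at its near end, so it contributes μ₀I/(4πR); both point the same way, together 8.96×10⁻⁶ T.
Arc and leads all point the same direction: B = 1.41×10⁻⁵ + 8.96×10⁻⁶ = 2.30×10⁻⁵ T.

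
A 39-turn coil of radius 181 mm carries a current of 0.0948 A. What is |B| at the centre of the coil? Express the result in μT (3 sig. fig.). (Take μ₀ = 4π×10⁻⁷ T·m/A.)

B ≈ 12.8 μT

For an N-turn flat coil, B = Nμ₀I/(2R) with R = 0.181 m.
B = 39 × 3.29×10⁻⁷ T = 1.28×10⁻⁵ T.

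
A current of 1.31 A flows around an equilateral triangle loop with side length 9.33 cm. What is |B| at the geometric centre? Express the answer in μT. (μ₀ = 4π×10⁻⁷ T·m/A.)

B ≈ 25.3 μT

Each side is a finite straight segment at perpendicular distance d = a/(2 tan(π/3)) = 0.02693 m from the centre, with end-angles ±π/3.
One side contributes B₁ = (μ₀I/4πd)·2 sin(π/3) = 8.42×10⁻⁶ T.
All 3 sides add in the same direction: B = 3 × 8.42×10⁻⁶ = 2.53×10⁻⁵ T.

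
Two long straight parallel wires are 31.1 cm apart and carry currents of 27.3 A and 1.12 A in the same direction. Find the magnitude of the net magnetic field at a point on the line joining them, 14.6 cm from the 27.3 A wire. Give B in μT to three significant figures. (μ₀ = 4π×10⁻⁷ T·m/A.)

Each long wire gives B = μ₀I/(2πd). Distances are d₁ = 0.146 m and d₂ = 0.165 m.
B₁ = 3.74×10⁻⁵ T, B₂ = 1.36×10⁻⁶ T.
Between parallel currents the two contributions point in opposite directions, so they subtract. B = |B₁ − B₂| = |3.74×10⁻⁵ − 1.36×10⁻⁶| = 3.60×10⁻⁵ T.

B ≈ 36.0 μT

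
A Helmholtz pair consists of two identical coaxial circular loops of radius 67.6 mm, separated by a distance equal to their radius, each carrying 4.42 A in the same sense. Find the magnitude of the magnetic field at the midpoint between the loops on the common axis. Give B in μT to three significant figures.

Each loop contributes B = μ₀IR²/[2(R²+z²)^(3/2)] on the axis, with z measured from that loop.
Loop 1 (z = 0.0338 m): B₁ = 2.94×10⁻⁵ T. Loop 2 (z = 0.0338 m): B₂ = 2.94×10⁻⁵ T.
The fields add: B = B₁ + B₂ = 5.88×10⁻⁵ T.

B ≈ 58.8 μT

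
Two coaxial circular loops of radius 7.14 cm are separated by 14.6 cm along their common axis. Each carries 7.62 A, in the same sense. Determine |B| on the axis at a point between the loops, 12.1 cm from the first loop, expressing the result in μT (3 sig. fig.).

B ≈ 65.2 μT

Each loop contributes B = μ₀IR²/[2(R²+z²)^(3/2)] on the axis, with z measured from that loop.
Loop 1 (z = 0.121 m): B₁ = 8.80×10⁻⁶ T. Loop 2 (z = 0.025 m): B₂ = 5.64×10⁻⁵ T.
The fields add: B = B₁ + B₂ = 6.52×10⁻⁵ T.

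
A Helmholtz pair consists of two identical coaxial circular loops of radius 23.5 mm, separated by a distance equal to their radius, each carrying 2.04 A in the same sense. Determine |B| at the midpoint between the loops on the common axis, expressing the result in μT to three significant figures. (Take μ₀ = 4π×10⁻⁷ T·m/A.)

Each loop contributes B = μ₀IR²/[2(R²+z²)^(3/2)] on the axis, with z measured from that loop.
Loop 1 (z = 0.01175 m): B₁ = 3.90×10⁻⁵ T. Loop 2 (z = 0.01175 m): B₂ = 3.90×10⁻⁵ T.
The fields add: B = B₁ + B₂ = 7.81×10⁻⁵ T.

B ≈ 78.1 μT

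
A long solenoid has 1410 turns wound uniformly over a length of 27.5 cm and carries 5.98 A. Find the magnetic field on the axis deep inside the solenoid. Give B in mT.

Inside a long solenoid, B = μ₀nI with n = 5127 turns/m.
B = 4π×10⁻⁷ × 5127 × 5.98 = 3.85×10⁻² T.

B ≈ 38.5 mT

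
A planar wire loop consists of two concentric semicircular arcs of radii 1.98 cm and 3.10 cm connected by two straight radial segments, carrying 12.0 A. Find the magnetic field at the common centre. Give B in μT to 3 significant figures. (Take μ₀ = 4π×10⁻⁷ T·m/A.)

The radial connectors point toward the centre, so dl × r̂ = 0 and they contribute nothing.
Each semicircle gives μ₀I/(4R): inner arc 1.90×10⁻⁴ T, outer arc 1.22×10⁻⁴ T.
The two arcs carry current in opposite angular senses, so their fields oppose: B = |1.90×10⁻⁴ − 1.22×10⁻⁴| = 6.88×10⁻⁵ T.

B ≈ 68.8 μT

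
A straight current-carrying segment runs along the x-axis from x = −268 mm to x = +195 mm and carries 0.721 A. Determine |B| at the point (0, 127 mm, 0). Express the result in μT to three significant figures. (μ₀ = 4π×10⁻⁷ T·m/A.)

For a finite straight segment, B = (μ₀I/4πd)(sinθ₁ + sinθ₂), where θ₁, θ₂ are the angles from the perpendicular to each end.
The perpendicular distance is d = 0.127 m; the end-offsets along the wire are a = 0.268 m and b = 0.195 m.
sinθ₁ = 0.268/√(0.268²+0.127²) = 0.9037; sinθ₂ = 0.195/√(0.195²+0.127²) = 0.8380.
B = (4π×10⁻⁷ × 0.721) / (4π × 0.127) × (0.9037 + 0.8380) = 9.89×10⁻⁷ T.

B ≈ 0.989 μT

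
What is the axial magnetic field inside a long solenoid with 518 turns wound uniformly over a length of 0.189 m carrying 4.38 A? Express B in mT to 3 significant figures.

B ≈ 15.1 mT

Inside a long solenoid, B = μ₀nI with n = 2741 turns/m.
B = 4π×10⁻⁷ × 2741 × 4.38 = 1.51×10⁻² T.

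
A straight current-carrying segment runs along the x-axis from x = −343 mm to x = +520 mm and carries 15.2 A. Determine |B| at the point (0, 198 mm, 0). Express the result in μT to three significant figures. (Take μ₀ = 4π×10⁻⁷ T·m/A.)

For a finite straight segment, B = (μ₀I/4πd)(sinθ₁ + sinθ₂), where θ₁, θ₂ are the angles from the perpendicular to each end.
The perpendicular distance is d = 0.198 m; the end-offsets along the wire are a = 0.343 m and b = 0.52 m.
sinθ₁ = 0.343/√(0.343²+0.198²) = 0.8661; sinθ₂ = 0.52/√(0.52²+0.198²) = 0.9345.
B = (4π×10⁻⁷ × 15.2) / (4π × 0.198) × (0.8661 + 0.9345) = 1.38×10⁻⁵ T.

B ≈ 13.8 μT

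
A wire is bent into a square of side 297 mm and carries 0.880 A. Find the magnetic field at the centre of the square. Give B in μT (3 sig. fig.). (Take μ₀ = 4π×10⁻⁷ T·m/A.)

Each side is a finite straight segment at perpendicular distance d = a/(2 tan(π/4)) = 0.1485 m from the centre, with end-angles ±π/4.
One side contributes B₁ = (μ₀I/4πd)·2 sin(π/4) = 8.38×10⁻⁷ T.
All 4 sides add in the same direction: B = 4 × 8.38×10⁻⁷ = 3.35×10⁻⁶ T.

B ≈ 3.35 μT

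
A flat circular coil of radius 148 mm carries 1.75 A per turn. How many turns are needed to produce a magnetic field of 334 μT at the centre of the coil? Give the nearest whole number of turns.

N = 45

For an N-turn coil, B = Nμ₀I/(2R). A single turn gives B₁ = 7.43×10⁻⁶ T with R = 0.148 m.
N = B/B₁ = 3.34×10⁻⁴ / 7.43×10⁻⁶ = 44.96.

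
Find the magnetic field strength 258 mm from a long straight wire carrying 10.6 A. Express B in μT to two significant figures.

For an infinitely long straight wire, B = μ₀I/(2πd).
B = (4π×10⁻⁷ × 10.6) / (2π × 0.258) = 8.22×10⁻⁶ T.

B ≈ 8.2 μT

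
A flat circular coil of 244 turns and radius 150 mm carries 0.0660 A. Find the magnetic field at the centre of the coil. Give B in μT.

B ≈ 67.5 μT

For an N-turn flat coil, B = Nμ₀I/(2R) with R = 0.15 m.
B = 244 × 2.76×10⁻⁷ T = 6.75×10⁻⁵ T.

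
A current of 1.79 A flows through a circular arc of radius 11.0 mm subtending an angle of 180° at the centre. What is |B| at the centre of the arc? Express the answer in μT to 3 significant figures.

The Biot–Savart field of a circular arc at its centre is B = μ₀Iφ/(4πR), with φ = 3.142 rad.
B = (4π×10⁻⁷ × 1.79 × 3.142) / (4π × 0.011) = 5.11×10⁻⁵ T.

B ≈ 51.1 μT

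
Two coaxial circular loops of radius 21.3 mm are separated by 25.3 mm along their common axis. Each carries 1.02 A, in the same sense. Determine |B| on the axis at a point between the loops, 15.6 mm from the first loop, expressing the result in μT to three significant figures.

B ≈ 38.5 μT

Each loop contributes B = μ₀IR²/[2(R²+z²)^(3/2)] on the axis, with z measured from that loop.
Loop 1 (z = 0.0156 m): B₁ = 1.58×10⁻⁵ T. Loop 2 (z = 0.0097 m): B₂ = 2.27×10⁻⁵ T.
The fields add: B = B₁ + B₂ = 3.85×10⁻⁵ T.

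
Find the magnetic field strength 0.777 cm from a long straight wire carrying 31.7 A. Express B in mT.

B ≈ 0.816 mT

For an infinitely long straight wire, B = μ₀I/(2πd).
B = (4π×10⁻⁷ × 31.7) / (2π × 0.00777) = 8.16×10⁻⁴ T.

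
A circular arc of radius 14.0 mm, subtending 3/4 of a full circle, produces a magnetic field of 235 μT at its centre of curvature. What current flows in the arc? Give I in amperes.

I ≈ 6.98 A

For a circular arc, B = μ₀Iφ/(4πR) with φ in radians; here φ = 4.712 rad.
So I = 4πRB/(μ₀φ) = 4π × 0.014 × 2.35×10⁻⁴ / (4π×10⁻⁷ × 4.712) = 6.98 A.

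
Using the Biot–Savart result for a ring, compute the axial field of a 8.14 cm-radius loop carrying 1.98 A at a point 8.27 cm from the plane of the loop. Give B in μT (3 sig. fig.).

B ≈ 5.28 μT

On the axis of a circular loop, B = μ₀IR² / [2(R²+z²)^(3/2)].
R² + z² = (0.0814)² + (0.0827)² = 0.01347 m², and (R²+z²)^(3/2) = 1.56×10⁻³ m³.
B = (4π×10⁻⁷ × 1.98 × 0.006626) / (2 × 1.56×10⁻³) = 5.28×10⁻⁶ T.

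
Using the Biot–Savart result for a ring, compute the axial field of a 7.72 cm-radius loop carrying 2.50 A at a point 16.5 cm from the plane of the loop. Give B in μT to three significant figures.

On the axis of a circular loop, B = μ₀IR² / [2(R²+z²)^(3/2)].
R² + z² = (0.0772)² + (0.165)² = 0.03318 m², and (R²+z²)^(3/2) = 6.05×10⁻³ m³.
B = (4π×10⁻⁷ × 2.50 × 0.00596) / (2 × 6.05×10⁻³) = 1.55×10⁻⁶ T.

B ≈ 1.55 μT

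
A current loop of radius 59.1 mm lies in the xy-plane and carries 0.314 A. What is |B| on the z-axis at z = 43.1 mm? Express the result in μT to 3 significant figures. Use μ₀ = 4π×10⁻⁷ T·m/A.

B ≈ 1.76 μT

On the axis of a circular loop, B = μ₀IR² / [2(R²+z²)^(3/2)].
R² + z² = (0.0591)² + (0.0431)² = 0.00535 m², and (R²+z²)^(3/2) = 3.91×10⁻⁴ m³.
B = (4π×10⁻⁷ × 0.314 × 0.003493) / (2 × 3.91×10⁻⁴) = 1.76×10⁻⁶ T.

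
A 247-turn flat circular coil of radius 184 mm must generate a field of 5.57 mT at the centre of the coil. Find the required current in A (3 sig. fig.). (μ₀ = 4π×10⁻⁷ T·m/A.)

I ≈ 6.60 A

For an N-turn coil, B = Nμ₀I/(2R) with R = 0.184 m, so I = 2RB/(Nμ₀) = 2 × 0.184 × 5.57×10⁻³ / (247 × 4π×10⁻⁷) = 6.60 A.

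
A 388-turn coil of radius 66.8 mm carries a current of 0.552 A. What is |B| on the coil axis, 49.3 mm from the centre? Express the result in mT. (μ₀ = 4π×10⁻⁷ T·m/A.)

For an N-turn flat coil, B = Nμ₀IR²/[2(R²+z²)^(3/2)] with R = 0.0668 m, z = 0.0493 m.
B = 388 × 2.70×10⁻⁶ T = 1.05×10⁻³ T.

B ≈ 1.05 mT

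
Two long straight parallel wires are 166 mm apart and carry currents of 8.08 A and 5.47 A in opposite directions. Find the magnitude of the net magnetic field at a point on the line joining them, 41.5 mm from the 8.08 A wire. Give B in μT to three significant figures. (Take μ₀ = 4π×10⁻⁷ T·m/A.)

Each long wire gives B = μ₀I/(2πd). Distances are d₁ = 0.0415 m and d₂ = 0.1245 m.
B₁ = 3.89×10⁻⁵ T, B₂ = 8.79×10⁻⁶ T.
Between antiparallel currents both contributions point the same way, so they add. B = B₁ + B₂ = 3.89×10⁻⁵ + 8.79×10⁻⁶ = 4.77×10⁻⁵ T.

B ≈ 47.7 μT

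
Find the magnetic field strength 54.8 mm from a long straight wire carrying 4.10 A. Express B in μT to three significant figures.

B ≈ 15.0 μT

For an infinitely long straight wire, B = μ₀I/(2πd).
B = (4π×10⁻⁷ × 4.10) / (2π × 0.0548) = 1.50×10⁻⁵ T.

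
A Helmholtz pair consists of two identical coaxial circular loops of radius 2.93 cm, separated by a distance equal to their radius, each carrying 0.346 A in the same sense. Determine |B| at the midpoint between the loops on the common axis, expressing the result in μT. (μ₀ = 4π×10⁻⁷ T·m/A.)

B ≈ 10.6 μT

Each loop contributes B = μ₀IR²/[2(R²+z²)^(3/2)] on the axis, with z measured from that loop.
Loop 1 (z = 0.01465 m): B₁ = 5.31×10⁻⁶ T. Loop 2 (z = 0.01465 m): B₂ = 5.31×10⁻⁶ T.
The fields add: B = B₁ + B₂ = 1.06×10⁻⁵ T.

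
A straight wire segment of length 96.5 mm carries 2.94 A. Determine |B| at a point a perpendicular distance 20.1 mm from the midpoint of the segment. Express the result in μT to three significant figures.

B ≈ 27.0 μT

For a finite straight segment, B = (μ₀I/4πd)(sinθ₁ + sinθ₂), where θ₁, θ₂ are the angles from the perpendicular to each end.
The perpendicular from the point meets the wire at its midpoint, so each end is L/2 = 0.04825 m away along the wire.
sinθ₁ = 0.04825/√(0.04825²+0.0201²) = 0.9231; sinθ₂ = 0.04825/√(0.04825²+0.0201²) = 0.9231.
B = (4π×10⁻⁷ × 2.94) / (4π × 0.0201) × (0.9231 + 0.9231) = 2.70×10⁻⁵ T.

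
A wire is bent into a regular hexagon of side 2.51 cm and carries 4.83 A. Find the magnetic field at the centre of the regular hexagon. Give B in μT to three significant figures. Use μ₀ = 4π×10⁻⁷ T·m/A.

B ≈ 133 μT

Each side is a finite straight segment at perpendicular distance d = a/(2 tan(π/6)) = 0.02174 m from the centre, with end-angles ±π/6.
One side contributes B₁ = (μ₀I/4πd)·2 sin(π/6) = 2.22×10⁻⁵ T.
All 6 sides add in the same direction: B = 6 × 2.22×10⁻⁵ = 1.33×10⁻⁴ T.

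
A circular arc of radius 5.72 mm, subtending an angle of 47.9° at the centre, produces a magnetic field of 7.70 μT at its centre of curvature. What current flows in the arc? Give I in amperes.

I ≈ 0.527 A

For a circular arc, B = μ₀Iφ/(4πR) with φ in radians; here φ = 0.836 rad.
So I = 4πRB/(μ₀φ) = 4π × 0.00572 × 7.70×10⁻⁶ / (4π×10⁻⁷ × 0.836) = 0.527 A.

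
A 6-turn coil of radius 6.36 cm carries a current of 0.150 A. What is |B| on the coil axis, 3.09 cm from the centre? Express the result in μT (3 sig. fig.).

For an N-turn flat coil, B = Nμ₀IR²/[2(R²+z²)^(3/2)] with R = 0.0636 m, z = 0.0309 m.
B = 6 × 1.08×10⁻⁶ T = 6.47×10⁻⁶ T.

B ≈ 6.47 μT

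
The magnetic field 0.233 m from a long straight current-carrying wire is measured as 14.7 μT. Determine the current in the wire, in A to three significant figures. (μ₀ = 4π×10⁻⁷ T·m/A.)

I ≈ 17.1 A

For a long straight wire B = μ₀I/(2πd), so I = 2πdB/μ₀.
I = 2π × 0.233 × 1.47×10⁻⁵ / (4π×10⁻⁷) = 17.1 A.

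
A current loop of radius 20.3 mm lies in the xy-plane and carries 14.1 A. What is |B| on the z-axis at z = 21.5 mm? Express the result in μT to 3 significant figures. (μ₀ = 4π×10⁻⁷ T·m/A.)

B ≈ 141 μT

On the axis of a circular loop, B = μ₀IR² / [2(R²+z²)^(3/2)].
R² + z² = (0.0203)² + (0.0215)² = 0.0008743 m², and (R²+z²)^(3/2) = 2.59×10⁻⁵ m³.
B = (4π×10⁻⁷ × 14.1 × 0.0004121) / (2 × 2.59×10⁻⁵) = 1.41×10⁻⁴ T.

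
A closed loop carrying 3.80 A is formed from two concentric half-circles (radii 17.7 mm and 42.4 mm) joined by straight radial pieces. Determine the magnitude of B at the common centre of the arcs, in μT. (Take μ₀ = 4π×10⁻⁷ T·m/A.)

B ≈ 39.3 μT

The radial connectors point toward the centre, so dl × r̂ = 0 and they contribute nothing.
Each semicircle gives μ₀I/(4R): inner arc 6.74×10⁻⁵ T, outer arc 2.82×10⁻⁵ T.
The two arcs carry current in opposite angular senses, so their fields oppose: B = |6.74×10⁻⁵ − 2.82×10⁻⁵| = 3.93×10⁻⁵ T.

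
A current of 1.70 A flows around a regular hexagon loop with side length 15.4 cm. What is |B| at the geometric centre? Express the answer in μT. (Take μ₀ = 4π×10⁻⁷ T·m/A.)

B ≈ 7.65 μT

Each side is a finite straight segment at perpendicular distance d = a/(2 tan(π/6)) = 0.1334 m from the centre, with end-angles ±π/6.
One side contributes B₁ = (μ₀I/4πd)·2 sin(π/6) = 1.27×10⁻⁶ T.
All 6 sides add in the same direction: B = 6 × 1.27×10⁻⁶ = 7.65×10⁻⁶ T.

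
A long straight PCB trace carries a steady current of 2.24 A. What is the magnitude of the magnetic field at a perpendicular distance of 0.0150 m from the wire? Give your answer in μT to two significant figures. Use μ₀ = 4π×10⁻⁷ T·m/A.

For an infinitely long straight wire, B = μ₀I/(2πd).
B = (4π×10⁻⁷ × 2.24) / (2π × 0.015) = 2.99×10⁻⁵ T.

B ≈ 30 μT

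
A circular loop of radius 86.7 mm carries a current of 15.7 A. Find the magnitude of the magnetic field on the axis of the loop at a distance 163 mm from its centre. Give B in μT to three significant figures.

On the axis of a circular loop, B = μ₀IR² / [2(R²+z²)^(3/2)].
R² + z² = (0.0867)² + (0.163)² = 0.03409 m², and (R²+z²)^(3/2) = 6.29×10⁻³ m³.
B = (4π×10⁻⁷ × 15.7 × 0.007517) / (2 × 6.29×10⁻³) = 1.18×10⁻⁵ T.

B ≈ 11.8 μT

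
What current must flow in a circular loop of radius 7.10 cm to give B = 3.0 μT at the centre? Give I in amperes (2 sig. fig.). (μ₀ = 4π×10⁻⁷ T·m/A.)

At the centre of a circular loop B = μ₀I/(2R), so I = 2RB/μ₀.
With R = 0.071 m, I = 2 × 0.071 × 3.00×10⁻⁶ / (4π×10⁻⁷) = 0.339 A.

I ≈ 0.34 A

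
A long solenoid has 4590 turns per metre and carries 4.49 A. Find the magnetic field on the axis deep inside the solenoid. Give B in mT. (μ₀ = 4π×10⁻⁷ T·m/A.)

Inside a long solenoid, B = μ₀nI with n = 4590 turns/m.
B = 4π×10⁻⁷ × 4590 × 4.49 = 2.59×10⁻² T.

B ≈ 25.9 mT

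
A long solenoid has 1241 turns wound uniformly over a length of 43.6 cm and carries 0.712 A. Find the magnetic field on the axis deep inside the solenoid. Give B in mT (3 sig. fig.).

B ≈ 2.55 mT

Inside a long solenoid, B = μ₀nI with n = 2846 turns/m.
B = 4π×10⁻⁷ × 2846 × 0.712 = 2.55×10⁻³ T.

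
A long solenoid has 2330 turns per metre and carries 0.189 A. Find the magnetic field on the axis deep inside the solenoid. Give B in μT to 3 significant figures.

Inside a long solenoid, B = μ₀nI with n = 2330 turns/m.
B = 4π×10⁻⁷ × 2330 × 0.189 = 5.53×10⁻⁴ T.

B ≈ 553 μT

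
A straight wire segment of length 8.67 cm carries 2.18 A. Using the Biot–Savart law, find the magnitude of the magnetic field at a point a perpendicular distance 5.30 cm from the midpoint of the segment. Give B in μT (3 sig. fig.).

B ≈ 5.21 μT

For a finite straight segment, B = (μ₀I/4πd)(sinθ₁ + sinθ₂), where θ₁, θ₂ are the angles from the perpendicular to each end.
The perpendicular from the point meets the wire at its midpoint, so each end is L/2 = 0.04335 m away along the wire.
sinθ₁ = 0.04335/√(0.04335²+0.053²) = 0.6331; sinθ₂ = 0.04335/√(0.04335²+0.053²) = 0.6331.
B = (4π×10⁻⁷ × 2.18) / (4π × 0.053) × (0.6331 + 0.6331) = 5.21×10⁻⁶ T.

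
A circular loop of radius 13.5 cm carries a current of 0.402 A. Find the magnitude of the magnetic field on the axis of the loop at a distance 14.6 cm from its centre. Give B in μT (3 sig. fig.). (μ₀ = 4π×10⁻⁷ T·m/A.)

On the axis of a circular loop, B = μ₀IR² / [2(R²+z²)^(3/2)].
R² + z² = (0.135)² + (0.146)² = 0.03954 m², and (R²+z²)^(3/2) = 7.86×10⁻³ m³.
B = (4π×10⁻⁷ × 0.402 × 0.01823) / (2 × 7.86×10⁻³) = 5.85×10⁻⁷ T.

B ≈ 0.585 μT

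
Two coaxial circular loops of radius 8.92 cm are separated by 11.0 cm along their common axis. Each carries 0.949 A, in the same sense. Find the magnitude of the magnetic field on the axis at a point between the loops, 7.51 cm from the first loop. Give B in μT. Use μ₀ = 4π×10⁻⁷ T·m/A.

Each loop contributes B = μ₀IR²/[2(R²+z²)^(3/2)] on the axis, with z measured from that loop.
Loop 1 (z = 0.0751 m): B₁ = 2.99×10⁻⁶ T. Loop 2 (z = 0.0349 m): B₂ = 5.40×10⁻⁶ T.
The fields add: B = B₁ + B₂ = 8.39×10⁻⁶ T.

B ≈ 8.39 μT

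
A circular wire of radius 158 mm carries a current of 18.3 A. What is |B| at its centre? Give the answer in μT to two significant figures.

B ≈ 73 μT

At the centre of a circular loop the Biot–Savart law gives B = μ₀I/(2R).
B = (4π×10⁻⁷ × 18.3) / (2 × 0.158) = 7.28×10⁻⁵ T.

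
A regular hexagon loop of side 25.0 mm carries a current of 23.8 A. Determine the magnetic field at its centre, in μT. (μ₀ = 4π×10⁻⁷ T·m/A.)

B ≈ 660 μT

Each side is a finite straight segment at perpendicular distance d = a/(2 tan(π/6)) = 0.02165 m from the centre, with end-angles ±π/6.
One side contributes B₁ = (μ₀I/4πd)·2 sin(π/6) = 1.10×10⁻⁴ T.
All 6 sides add in the same direction: B = 6 × 1.10×10⁻⁴ = 6.60×10⁻⁴ T.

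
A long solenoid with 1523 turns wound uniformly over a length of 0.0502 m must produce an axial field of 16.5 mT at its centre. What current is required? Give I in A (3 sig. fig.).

I ≈ 0.433 A

Inside a long solenoid B = μ₀nI with n = 3.034×10⁴ m⁻¹, so I = B/(μ₀n).
I = 1.65×10⁻² / (4π×10⁻⁷ × 3.034×10⁴) = 0.433 A.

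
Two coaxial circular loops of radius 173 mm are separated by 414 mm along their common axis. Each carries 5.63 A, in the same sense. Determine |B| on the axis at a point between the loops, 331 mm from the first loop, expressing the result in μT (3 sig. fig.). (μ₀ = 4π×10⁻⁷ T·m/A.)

Each loop contributes B = μ₀IR²/[2(R²+z²)^(3/2)] on the axis, with z measured from that loop.
Loop 1 (z = 0.331 m): B₁ = 2.03×10⁻⁶ T. Loop 2 (z = 0.083 m): B₂ = 1.50×10⁻⁵ T.
The fields add: B = B₁ + B₂ = 1.70×10⁻⁵ T.

B ≈ 17.0 μT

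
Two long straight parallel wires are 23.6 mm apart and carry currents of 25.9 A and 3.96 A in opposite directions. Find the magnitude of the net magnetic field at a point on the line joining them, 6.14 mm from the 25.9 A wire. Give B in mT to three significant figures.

Each long wire gives B = μ₀I/(2πd). Distances are d₁ = 0.00614 m and d₂ = 0.01746 m.
B₁ = 8.44×10⁻⁴ T, B₂ = 4.54×10⁻⁵ T.
Between antiparallel currents both contributions point the same way, so they add. B = B₁ + B₂ = 8.44×10⁻⁴ + 4.54×10⁻⁵ = 8.89×10⁻⁴ T.

B ≈ 0.889 mT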